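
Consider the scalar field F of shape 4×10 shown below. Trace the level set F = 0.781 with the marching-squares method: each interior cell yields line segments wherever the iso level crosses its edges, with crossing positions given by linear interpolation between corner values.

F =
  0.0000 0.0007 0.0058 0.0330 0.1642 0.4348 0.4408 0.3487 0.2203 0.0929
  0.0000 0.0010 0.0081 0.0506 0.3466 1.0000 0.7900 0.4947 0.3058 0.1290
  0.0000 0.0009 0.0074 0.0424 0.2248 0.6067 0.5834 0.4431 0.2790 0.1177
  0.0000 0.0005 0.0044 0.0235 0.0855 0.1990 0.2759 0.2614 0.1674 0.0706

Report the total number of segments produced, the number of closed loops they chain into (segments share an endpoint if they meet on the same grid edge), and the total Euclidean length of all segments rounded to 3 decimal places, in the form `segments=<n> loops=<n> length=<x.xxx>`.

cell (0,4): code 0100 → (0.613,5.000)–(1.000,4.665)
cell (0,5): code 1100 → (0.974,6.000)–(0.613,5.000)
cell (0,6): code 1000 → (1.000,6.030)–(0.974,6.000)
cell (1,4): code 0010 → (1.000,4.665)–(1.557,5.000)
cell (1,5): code 0011 → (1.557,5.000)–(1.044,6.000)
cell (1,6): code 0001 → (1.044,6.000)–(1.000,6.030)
total: 6 segments, chained into 1 closed loop(s), length Σ = 3.442754

segments=6 loops=1 length=3.443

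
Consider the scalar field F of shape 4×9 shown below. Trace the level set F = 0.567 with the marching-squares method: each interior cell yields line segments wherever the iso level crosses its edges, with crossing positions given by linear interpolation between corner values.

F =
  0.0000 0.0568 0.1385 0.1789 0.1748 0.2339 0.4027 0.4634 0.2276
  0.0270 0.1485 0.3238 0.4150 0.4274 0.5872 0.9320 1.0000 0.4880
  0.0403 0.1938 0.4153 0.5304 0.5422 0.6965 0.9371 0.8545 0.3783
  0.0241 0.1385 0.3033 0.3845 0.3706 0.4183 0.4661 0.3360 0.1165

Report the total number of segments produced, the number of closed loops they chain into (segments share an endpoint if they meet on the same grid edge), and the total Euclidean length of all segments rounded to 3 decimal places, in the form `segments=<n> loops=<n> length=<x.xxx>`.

segments=10 loops=1 length=9.611

cell (0,4): code 0100 → (0.943,5.000)–(1.000,4.874)
cell (0,5): code 1100 → (0.310,6.000)–(0.943,5.000)
cell (0,6): code 1100 → (0.193,7.000)–(0.310,6.000)
cell (0,7): code 1000 → (1.000,7.846)–(0.193,7.000)
cell (1,4): code 0110 → (1.000,4.874)–(2.000,4.161)
cell (1,7): code 1001 → (2.000,7.604)–(1.000,7.846)
cell (2,4): code 0010 → (2.000,4.161)–(2.465,5.000)
cell (2,5): code 0011 → (2.465,5.000)–(2.786,6.000)
cell (2,6): code 0011 → (2.786,6.000)–(2.554,7.000)
cell (2,7): code 0001 → (2.554,7.000)–(2.000,7.604)
total: 10 segments, chained into 1 closed loop(s), length Σ = 9.610526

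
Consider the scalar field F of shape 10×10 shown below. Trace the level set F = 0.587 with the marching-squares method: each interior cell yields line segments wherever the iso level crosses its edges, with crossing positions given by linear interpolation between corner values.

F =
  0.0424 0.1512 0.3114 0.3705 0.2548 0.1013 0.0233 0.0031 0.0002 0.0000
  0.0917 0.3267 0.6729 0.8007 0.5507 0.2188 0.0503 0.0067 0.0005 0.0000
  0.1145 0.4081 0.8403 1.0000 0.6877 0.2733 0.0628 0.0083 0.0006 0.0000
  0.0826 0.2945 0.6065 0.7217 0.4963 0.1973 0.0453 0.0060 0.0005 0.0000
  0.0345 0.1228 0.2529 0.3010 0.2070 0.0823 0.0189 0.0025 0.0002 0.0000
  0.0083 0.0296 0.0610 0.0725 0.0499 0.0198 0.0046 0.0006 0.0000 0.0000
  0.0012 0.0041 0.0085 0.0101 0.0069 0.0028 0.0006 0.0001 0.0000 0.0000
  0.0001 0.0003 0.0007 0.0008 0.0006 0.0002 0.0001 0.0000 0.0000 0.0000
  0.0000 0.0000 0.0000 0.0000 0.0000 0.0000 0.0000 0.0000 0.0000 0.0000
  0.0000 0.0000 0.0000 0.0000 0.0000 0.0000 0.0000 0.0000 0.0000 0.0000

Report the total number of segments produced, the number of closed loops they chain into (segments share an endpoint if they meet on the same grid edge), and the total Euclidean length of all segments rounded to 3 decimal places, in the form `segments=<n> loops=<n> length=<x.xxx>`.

segments=12 loops=1 length=8.623

cell (0,1): code 0100 → (0.762,2.000)–(1.000,1.752)
cell (0,2): code 1100 → (0.503,3.000)–(0.762,2.000)
cell (0,3): code 1000 → (1.000,3.855)–(0.503,3.000)
cell (1,1): code 0110 → (1.000,1.752)–(2.000,1.414)
cell (1,3): code 1101 → (1.265,4.000)–(1.000,3.855)
cell (1,4): code 1000 → (2.000,4.243)–(1.265,4.000)
cell (2,1): code 0110 → (2.000,1.414)–(3.000,1.937)
cell (2,3): code 1011 → (3.000,3.598)–(2.526,4.000)
cell (2,4): code 0001 → (2.526,4.000)–(2.000,4.243)
cell (3,1): code 0010 → (3.000,1.937)–(3.055,2.000)
cell (3,2): code 0011 → (3.055,2.000)–(3.320,3.000)
cell (3,3): code 0001 → (3.320,3.000)–(3.000,3.598)
total: 12 segments, chained into 1 closed loop(s), length Σ = 8.622928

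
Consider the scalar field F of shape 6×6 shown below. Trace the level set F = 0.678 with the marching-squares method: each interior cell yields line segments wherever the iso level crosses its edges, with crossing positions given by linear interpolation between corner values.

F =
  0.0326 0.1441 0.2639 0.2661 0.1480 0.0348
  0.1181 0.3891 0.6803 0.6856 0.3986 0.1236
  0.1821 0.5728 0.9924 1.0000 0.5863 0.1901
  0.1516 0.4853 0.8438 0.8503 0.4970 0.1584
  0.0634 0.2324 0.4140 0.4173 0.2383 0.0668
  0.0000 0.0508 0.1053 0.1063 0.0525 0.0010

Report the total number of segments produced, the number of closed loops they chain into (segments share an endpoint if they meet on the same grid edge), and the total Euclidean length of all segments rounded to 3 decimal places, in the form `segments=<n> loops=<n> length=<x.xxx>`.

cell (0,1): code 0100 → (0.994,2.000)–(1.000,1.992)
cell (0,2): code 1100 → (0.982,3.000)–(0.994,2.000)
cell (0,3): code 1000 → (1.000,3.026)–(0.982,3.000)
cell (1,1): code 0110 → (1.000,1.992)–(2.000,1.251)
cell (1,3): code 1001 → (2.000,3.778)–(1.000,3.026)
cell (2,1): code 0110 → (2.000,1.251)–(3.000,1.538)
cell (2,3): code 1001 → (3.000,3.488)–(2.000,3.778)
cell (3,1): code 0010 → (3.000,1.538)–(3.386,2.000)
cell (3,2): code 0011 → (3.386,2.000)–(3.398,3.000)
cell (3,3): code 0001 → (3.398,3.000)–(3.000,3.488)
total: 10 segments, chained into 1 closed loop(s), length Σ = 7.851220

segments=10 loops=1 length=7.851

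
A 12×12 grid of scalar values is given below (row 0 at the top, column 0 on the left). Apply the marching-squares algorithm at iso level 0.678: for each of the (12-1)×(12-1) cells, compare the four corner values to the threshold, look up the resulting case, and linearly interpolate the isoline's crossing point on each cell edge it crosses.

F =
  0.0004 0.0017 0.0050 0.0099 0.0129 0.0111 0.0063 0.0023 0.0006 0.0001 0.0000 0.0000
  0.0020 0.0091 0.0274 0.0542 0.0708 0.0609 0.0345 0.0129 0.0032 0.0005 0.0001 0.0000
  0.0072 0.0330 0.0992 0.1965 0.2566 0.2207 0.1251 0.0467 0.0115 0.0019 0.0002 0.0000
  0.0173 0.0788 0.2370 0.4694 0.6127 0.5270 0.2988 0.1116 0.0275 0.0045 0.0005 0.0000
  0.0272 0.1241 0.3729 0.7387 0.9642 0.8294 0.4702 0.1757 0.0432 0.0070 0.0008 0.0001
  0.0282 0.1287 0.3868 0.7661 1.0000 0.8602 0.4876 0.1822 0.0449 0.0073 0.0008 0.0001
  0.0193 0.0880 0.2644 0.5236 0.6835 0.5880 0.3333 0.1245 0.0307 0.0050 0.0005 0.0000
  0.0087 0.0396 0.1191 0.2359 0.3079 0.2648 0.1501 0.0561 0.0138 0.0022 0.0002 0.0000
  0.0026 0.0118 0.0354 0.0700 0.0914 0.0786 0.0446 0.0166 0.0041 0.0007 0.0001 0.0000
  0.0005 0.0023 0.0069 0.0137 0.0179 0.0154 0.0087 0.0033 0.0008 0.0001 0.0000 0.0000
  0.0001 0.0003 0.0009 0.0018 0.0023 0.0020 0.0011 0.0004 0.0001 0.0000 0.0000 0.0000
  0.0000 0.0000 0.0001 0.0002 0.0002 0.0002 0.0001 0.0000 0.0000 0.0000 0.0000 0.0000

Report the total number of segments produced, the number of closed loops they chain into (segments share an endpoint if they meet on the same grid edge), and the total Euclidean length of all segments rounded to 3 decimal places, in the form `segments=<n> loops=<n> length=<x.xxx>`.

segments=12 loops=1 length=8.660

cell (3,2): code 0100 → (3.775,3.000)–(4.000,2.834)
cell (3,3): code 1100 → (3.186,4.000)–(3.775,3.000)
cell (3,4): code 1100 → (3.499,5.000)–(3.186,4.000)
cell (3,5): code 1000 → (4.000,5.421)–(3.499,5.000)
cell (4,2): code 0110 → (4.000,2.834)–(5.000,2.768)
cell (4,5): code 1001 → (5.000,5.489)–(4.000,5.421)
cell (5,2): code 0010 → (5.000,2.768)–(5.363,3.000)
cell (5,3): code 0111 → (5.363,3.000)–(6.000,3.966)
cell (5,4): code 1011 → (6.000,4.058)–(5.669,5.000)
cell (5,5): code 0001 → (5.669,5.000)–(5.000,5.489)
cell (6,3): code 0010 → (6.000,3.966)–(6.015,4.000)
cell (6,4): code 0001 → (6.015,4.000)–(6.000,4.058)
total: 12 segments, chained into 1 closed loop(s), length Σ = 8.659628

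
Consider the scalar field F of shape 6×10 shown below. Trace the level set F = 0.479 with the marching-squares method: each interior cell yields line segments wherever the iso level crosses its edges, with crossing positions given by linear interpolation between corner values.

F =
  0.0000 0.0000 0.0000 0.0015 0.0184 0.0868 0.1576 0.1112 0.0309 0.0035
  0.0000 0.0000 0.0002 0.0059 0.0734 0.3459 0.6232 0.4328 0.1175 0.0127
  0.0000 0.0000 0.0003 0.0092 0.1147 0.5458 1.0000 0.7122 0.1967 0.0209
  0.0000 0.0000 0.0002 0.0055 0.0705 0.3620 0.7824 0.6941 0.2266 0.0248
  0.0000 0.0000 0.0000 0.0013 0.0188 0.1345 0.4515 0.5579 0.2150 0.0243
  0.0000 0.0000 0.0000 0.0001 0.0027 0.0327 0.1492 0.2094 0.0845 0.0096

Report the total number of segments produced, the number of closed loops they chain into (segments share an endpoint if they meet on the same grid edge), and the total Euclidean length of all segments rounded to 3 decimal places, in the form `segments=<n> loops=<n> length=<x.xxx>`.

cell (0,5): code 0100 → (0.690,6.000)–(1.000,5.480)
cell (0,6): code 1000 → (1.000,6.757)–(0.690,6.000)
cell (1,4): code 0100 → (1.666,5.000)–(2.000,4.845)
cell (1,5): code 1110 → (1.000,5.480)–(1.666,5.000)
cell (1,6): code 1101 → (1.165,7.000)–(1.000,6.757)
cell (1,7): code 1000 → (2.000,7.452)–(1.165,7.000)
cell (2,4): code 0010 → (2.000,4.845)–(2.363,5.000)
cell (2,5): code 0111 → (2.363,5.000)–(3.000,5.278)
cell (2,7): code 1001 → (3.000,7.460)–(2.000,7.452)
cell (3,5): code 0010 → (3.000,5.278)–(3.917,6.000)
cell (3,6): code 0111 → (3.917,6.000)–(4.000,6.258)
cell (3,7): code 1001 → (4.000,7.230)–(3.000,7.460)
cell (4,6): code 0010 → (4.000,6.258)–(4.226,7.000)
cell (4,7): code 0001 → (4.226,7.000)–(4.000,7.230)
total: 14 segments, chained into 1 closed loop(s), length Σ = 9.508072

segments=14 loops=1 length=9.508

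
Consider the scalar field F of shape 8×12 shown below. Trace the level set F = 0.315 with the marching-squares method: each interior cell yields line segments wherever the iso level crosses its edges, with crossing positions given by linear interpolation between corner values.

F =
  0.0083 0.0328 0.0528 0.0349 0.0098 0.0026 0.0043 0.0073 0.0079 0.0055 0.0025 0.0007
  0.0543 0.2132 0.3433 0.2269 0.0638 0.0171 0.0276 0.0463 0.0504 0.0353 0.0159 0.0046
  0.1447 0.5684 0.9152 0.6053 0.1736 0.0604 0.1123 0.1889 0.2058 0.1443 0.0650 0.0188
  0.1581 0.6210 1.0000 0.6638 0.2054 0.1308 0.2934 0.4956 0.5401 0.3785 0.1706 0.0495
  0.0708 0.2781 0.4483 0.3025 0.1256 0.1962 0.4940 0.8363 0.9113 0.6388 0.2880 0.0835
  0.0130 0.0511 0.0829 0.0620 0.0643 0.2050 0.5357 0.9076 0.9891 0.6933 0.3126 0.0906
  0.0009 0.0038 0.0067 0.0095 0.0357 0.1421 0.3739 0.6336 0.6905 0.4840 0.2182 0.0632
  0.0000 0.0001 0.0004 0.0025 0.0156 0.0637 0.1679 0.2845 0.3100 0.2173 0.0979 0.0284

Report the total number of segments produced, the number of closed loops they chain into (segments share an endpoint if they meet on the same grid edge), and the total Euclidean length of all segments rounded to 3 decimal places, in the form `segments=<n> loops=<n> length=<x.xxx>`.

segments=30 loops=2 length=25.240

cell (0,1): code 0100 → (0.903,2.000)–(1.000,1.782)
cell (0,2): code 1000 → (1.000,2.243)–(0.903,2.000)
cell (1,0): code 0100 → (1.287,1.000)–(2.000,0.402)
cell (1,1): code 1110 → (1.000,1.782)–(1.287,1.000)
cell (1,2): code 1101 → (1.233,3.000)–(1.000,2.243)
cell (1,3): code 1000 → (2.000,3.672)–(1.233,3.000)
cell (2,0): code 0110 → (2.000,0.402)–(3.000,0.339)
cell (2,3): code 1001 → (3.000,3.761)–(2.000,3.672)
cell (2,6): code 0100 → (2.411,7.000)–(3.000,6.107)
cell (2,7): code 1100 → (2.327,8.000)–(2.411,7.000)
cell (2,8): code 1100 → (2.729,9.000)–(2.327,8.000)
cell (2,9): code 1000 → (3.000,9.305)–(2.729,9.000)
cell (3,0): code 0010 → (3.000,0.339)–(3.892,1.000)
cell (3,1): code 0111 → (3.892,1.000)–(4.000,1.217)
cell (3,2): code 1011 → (4.000,2.914)–(3.965,3.000)
cell (3,3): code 0001 → (3.965,3.000)–(3.000,3.761)
cell (3,5): code 0100 → (3.108,6.000)–(4.000,5.399)
cell (3,6): code 1110 → (3.000,6.107)–(3.108,6.000)
cell (3,9): code 1001 → (4.000,9.923)–(3.000,9.305)
cell (4,1): code 0010 → (4.000,1.217)–(4.365,2.000)
cell (4,2): code 0001 → (4.365,2.000)–(4.000,2.914)
cell (4,5): code 0110 → (4.000,5.399)–(5.000,5.333)
cell (4,9): code 1001 → (5.000,9.994)–(4.000,9.923)
cell (5,5): code 0110 → (5.000,5.333)–(6.000,5.746)
cell (5,9): code 1001 → (6.000,9.636)–(5.000,9.994)
cell (6,5): code 0010 → (6.000,5.746)–(6.286,6.000)
cell (6,6): code 0011 → (6.286,6.000)–(6.913,7.000)
cell (6,7): code 0011 → (6.913,7.000)–(6.987,8.000)
cell (6,8): code 0011 → (6.987,8.000)–(6.634,9.000)
cell (6,9): code 0001 → (6.634,9.000)–(6.000,9.636)
total: 30 segments, chained into 2 closed loop(s), length Σ = 25.240070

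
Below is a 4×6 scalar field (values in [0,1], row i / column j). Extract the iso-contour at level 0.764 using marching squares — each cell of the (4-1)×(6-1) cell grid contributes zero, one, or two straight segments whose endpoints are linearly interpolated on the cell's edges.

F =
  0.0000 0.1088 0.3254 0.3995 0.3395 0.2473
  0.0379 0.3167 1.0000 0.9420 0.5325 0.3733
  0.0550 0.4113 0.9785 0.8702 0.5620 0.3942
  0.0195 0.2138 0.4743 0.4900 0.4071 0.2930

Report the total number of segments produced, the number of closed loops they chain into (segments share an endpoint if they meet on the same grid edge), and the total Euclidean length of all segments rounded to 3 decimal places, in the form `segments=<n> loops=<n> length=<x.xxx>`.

cell (0,1): code 0100 → (0.650,2.000)–(1.000,1.655)
cell (0,2): code 1100 → (0.672,3.000)–(0.650,2.000)
cell (0,3): code 1000 → (1.000,3.435)–(0.672,3.000)
cell (1,1): code 0110 → (1.000,1.655)–(2.000,1.622)
cell (1,3): code 1001 → (2.000,3.345)–(1.000,3.435)
cell (2,1): code 0010 → (2.000,1.622)–(2.425,2.000)
cell (2,2): code 0011 → (2.425,2.000)–(2.279,3.000)
cell (2,3): code 0001 → (2.279,3.000)–(2.000,3.345)
total: 8 segments, chained into 1 closed loop(s), length Σ = 6.064443

segments=8 loops=1 length=6.064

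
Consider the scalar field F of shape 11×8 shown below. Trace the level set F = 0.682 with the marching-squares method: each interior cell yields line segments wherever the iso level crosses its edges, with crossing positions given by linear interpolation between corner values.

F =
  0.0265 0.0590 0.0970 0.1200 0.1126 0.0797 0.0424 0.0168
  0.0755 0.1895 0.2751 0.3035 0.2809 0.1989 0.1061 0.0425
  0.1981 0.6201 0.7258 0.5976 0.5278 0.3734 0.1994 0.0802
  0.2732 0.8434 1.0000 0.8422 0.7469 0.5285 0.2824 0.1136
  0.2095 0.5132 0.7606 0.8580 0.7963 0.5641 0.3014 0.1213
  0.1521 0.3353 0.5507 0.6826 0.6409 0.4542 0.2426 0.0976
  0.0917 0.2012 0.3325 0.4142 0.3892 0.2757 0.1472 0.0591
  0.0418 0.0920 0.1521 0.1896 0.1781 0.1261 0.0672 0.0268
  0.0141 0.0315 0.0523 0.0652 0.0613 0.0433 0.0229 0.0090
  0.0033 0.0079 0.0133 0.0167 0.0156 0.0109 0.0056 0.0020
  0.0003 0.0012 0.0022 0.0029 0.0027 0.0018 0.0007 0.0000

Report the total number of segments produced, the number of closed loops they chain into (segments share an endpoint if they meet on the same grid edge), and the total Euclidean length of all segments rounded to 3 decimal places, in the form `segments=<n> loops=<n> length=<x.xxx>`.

segments=16 loops=1 length=10.458

cell (1,1): code 0100 → (1.903,2.000)–(2.000,1.586)
cell (1,2): code 1000 → (2.000,2.342)–(1.903,2.000)
cell (2,0): code 0100 → (2.277,1.000)–(3.000,0.717)
cell (2,1): code 1110 → (2.000,1.586)–(2.277,1.000)
cell (2,2): code 1101 → (2.345,3.000)–(2.000,2.342)
cell (2,3): code 1100 → (2.704,4.000)–(2.345,3.000)
cell (2,4): code 1000 → (3.000,4.297)–(2.704,4.000)
cell (3,0): code 0010 → (3.000,0.717)–(3.489,1.000)
cell (3,1): code 0111 → (3.489,1.000)–(4.000,1.682)
cell (3,4): code 1001 → (4.000,4.492)–(3.000,4.297)
cell (4,1): code 0010 → (4.000,1.682)–(4.374,2.000)
cell (4,2): code 0111 → (4.374,2.000)–(5.000,2.995)
cell (4,3): code 1011 → (5.000,3.014)–(4.736,4.000)
cell (4,4): code 0001 → (4.736,4.000)–(4.000,4.492)
cell (5,2): code 0010 → (5.000,2.995)–(5.002,3.000)
cell (5,3): code 0001 → (5.002,3.000)–(5.000,3.014)
total: 16 segments, chained into 1 closed loop(s), length Σ = 10.458415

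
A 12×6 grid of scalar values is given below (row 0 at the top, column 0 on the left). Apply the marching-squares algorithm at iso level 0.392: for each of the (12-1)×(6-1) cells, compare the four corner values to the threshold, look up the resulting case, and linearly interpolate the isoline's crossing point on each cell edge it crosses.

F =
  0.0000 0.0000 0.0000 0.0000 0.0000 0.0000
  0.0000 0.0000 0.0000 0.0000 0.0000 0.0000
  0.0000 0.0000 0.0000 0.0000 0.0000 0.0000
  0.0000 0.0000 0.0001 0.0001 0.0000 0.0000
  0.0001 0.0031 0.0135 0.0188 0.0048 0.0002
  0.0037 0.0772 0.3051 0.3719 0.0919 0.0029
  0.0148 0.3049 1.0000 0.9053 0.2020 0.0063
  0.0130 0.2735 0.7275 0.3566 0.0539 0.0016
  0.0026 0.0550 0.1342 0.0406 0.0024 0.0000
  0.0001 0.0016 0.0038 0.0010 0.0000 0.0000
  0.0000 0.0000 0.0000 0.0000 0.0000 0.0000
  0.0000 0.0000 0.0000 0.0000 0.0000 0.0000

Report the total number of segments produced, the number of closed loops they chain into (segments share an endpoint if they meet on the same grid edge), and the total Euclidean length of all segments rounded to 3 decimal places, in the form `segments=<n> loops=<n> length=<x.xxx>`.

segments=8 loops=1 length=7.757

cell (5,1): code 0100 → (5.125,2.000)–(6.000,1.125)
cell (5,2): code 1100 → (5.038,3.000)–(5.125,2.000)
cell (5,3): code 1000 → (6.000,3.730)–(5.038,3.000)
cell (6,1): code 0110 → (6.000,1.125)–(7.000,1.261)
cell (6,2): code 1011 → (7.000,2.905)–(6.935,3.000)
cell (6,3): code 0001 → (6.935,3.000)–(6.000,3.730)
cell (7,1): code 0010 → (7.000,1.261)–(7.565,2.000)
cell (7,2): code 0001 → (7.565,2.000)–(7.000,2.905)
total: 8 segments, chained into 1 closed loop(s), length Σ = 7.756937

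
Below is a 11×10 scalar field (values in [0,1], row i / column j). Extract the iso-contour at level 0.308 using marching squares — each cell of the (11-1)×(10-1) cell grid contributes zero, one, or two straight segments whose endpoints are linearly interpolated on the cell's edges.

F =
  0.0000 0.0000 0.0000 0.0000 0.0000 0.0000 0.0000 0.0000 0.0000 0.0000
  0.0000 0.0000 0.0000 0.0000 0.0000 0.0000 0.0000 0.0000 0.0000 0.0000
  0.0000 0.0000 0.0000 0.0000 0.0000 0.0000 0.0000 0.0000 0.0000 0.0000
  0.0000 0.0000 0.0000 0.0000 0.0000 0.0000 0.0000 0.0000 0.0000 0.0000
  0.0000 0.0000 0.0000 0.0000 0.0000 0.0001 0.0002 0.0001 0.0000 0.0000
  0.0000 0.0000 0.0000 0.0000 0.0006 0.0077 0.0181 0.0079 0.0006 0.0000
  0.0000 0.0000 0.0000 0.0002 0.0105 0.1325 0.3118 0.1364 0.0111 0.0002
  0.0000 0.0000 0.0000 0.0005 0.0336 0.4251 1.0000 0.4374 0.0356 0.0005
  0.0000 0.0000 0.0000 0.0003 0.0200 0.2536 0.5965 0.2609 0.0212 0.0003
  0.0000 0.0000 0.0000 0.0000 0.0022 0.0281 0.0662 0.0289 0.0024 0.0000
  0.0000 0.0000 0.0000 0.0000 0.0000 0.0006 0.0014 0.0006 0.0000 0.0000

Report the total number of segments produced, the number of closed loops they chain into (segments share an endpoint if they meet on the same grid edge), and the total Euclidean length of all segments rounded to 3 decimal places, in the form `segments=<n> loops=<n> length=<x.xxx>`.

segments=12 loops=1 length=7.589

cell (5,5): code 0100 → (5.987,6.000)–(6.000,5.979)
cell (5,6): code 1000 → (6.000,6.022)–(5.987,6.000)
cell (6,4): code 0100 → (6.600,5.000)–(7.000,4.701)
cell (6,5): code 1110 → (6.000,5.979)–(6.600,5.000)
cell (6,6): code 1101 → (6.570,7.000)–(6.000,6.022)
cell (6,7): code 1000 → (7.000,7.322)–(6.570,7.000)
cell (7,4): code 0010 → (7.000,4.701)–(7.683,5.000)
cell (7,5): code 0111 → (7.683,5.000)–(8.000,5.159)
cell (7,6): code 1011 → (8.000,6.860)–(7.733,7.000)
cell (7,7): code 0001 → (7.733,7.000)–(7.000,7.322)
cell (8,5): code 0010 → (8.000,5.159)–(8.544,6.000)
cell (8,6): code 0001 → (8.544,6.000)–(8.000,6.860)
total: 12 segments, chained into 1 closed loop(s), length Σ = 7.588759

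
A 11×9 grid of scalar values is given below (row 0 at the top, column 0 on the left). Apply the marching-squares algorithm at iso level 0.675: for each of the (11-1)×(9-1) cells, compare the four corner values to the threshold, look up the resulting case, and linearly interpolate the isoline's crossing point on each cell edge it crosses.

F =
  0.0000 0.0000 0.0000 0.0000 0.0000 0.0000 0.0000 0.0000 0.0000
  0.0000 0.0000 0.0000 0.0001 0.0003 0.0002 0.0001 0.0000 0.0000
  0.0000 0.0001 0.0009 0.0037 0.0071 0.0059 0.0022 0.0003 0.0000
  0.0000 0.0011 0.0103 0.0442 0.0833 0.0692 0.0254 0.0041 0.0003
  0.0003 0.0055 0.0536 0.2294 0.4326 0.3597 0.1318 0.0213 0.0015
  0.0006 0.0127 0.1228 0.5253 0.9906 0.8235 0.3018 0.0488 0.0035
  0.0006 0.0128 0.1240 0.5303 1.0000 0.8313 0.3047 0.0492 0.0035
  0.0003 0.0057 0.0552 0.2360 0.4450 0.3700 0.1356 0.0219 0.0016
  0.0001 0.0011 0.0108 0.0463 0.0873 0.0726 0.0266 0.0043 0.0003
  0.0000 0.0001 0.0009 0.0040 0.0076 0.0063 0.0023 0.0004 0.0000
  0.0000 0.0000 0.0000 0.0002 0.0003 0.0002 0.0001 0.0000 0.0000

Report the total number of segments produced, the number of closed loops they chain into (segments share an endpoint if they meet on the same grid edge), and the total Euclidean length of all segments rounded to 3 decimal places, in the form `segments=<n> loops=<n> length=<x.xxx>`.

cell (4,3): code 0100 → (4.434,4.000)–(5.000,3.322)
cell (4,4): code 1100 → (4.680,5.000)–(4.434,4.000)
cell (4,5): code 1000 → (5.000,5.285)–(4.680,5.000)
cell (5,3): code 0110 → (5.000,3.322)–(6.000,3.308)
cell (5,5): code 1001 → (6.000,5.297)–(5.000,5.285)
cell (6,3): code 0010 → (6.000,3.308)–(6.586,4.000)
cell (6,4): code 0011 → (6.586,4.000)–(6.339,5.000)
cell (6,5): code 0001 → (6.339,5.000)–(6.000,5.297)
total: 8 segments, chained into 1 closed loop(s), length Σ = 6.728304

segments=8 loops=1 length=6.728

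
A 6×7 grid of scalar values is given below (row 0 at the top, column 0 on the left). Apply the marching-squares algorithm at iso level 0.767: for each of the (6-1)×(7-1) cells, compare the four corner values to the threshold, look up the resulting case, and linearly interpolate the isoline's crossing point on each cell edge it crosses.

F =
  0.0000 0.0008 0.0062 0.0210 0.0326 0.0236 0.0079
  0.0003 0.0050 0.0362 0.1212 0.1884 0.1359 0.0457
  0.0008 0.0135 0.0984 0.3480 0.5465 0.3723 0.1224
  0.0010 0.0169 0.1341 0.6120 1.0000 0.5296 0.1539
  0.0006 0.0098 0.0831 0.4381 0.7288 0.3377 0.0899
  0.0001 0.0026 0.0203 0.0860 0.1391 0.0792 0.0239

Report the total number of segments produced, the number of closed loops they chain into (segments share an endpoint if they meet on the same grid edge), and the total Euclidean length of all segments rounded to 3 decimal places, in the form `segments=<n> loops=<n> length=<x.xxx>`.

cell (2,3): code 0100 → (2.486,4.000)–(3.000,3.399)
cell (2,4): code 1000 → (3.000,4.495)–(2.486,4.000)
cell (3,3): code 0010 → (3.000,3.399)–(3.859,4.000)
cell (3,4): code 0001 → (3.859,4.000)–(3.000,4.495)
total: 4 segments, chained into 1 closed loop(s), length Σ = 3.543889

segments=4 loops=1 length=3.544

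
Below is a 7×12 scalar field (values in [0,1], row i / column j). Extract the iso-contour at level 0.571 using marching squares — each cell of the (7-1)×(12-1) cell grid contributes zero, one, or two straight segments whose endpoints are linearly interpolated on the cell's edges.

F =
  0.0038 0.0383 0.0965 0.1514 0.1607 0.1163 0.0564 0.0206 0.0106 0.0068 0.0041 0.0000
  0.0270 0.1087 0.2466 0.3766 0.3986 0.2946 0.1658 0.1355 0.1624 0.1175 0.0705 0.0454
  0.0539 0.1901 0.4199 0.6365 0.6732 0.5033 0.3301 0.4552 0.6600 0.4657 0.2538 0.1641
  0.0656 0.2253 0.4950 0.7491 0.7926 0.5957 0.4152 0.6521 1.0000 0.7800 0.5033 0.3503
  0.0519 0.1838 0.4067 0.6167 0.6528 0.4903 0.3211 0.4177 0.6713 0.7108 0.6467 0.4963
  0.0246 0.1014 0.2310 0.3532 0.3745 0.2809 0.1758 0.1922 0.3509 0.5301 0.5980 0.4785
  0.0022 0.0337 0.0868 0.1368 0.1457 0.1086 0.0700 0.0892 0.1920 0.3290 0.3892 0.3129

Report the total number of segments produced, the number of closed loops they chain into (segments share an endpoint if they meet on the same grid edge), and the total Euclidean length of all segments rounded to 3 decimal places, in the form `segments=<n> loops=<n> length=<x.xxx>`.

cell (1,2): code 0100 → (1.748,3.000)–(2.000,2.698)
cell (1,3): code 1100 → (1.628,4.000)–(1.748,3.000)
cell (1,4): code 1000 → (2.000,4.602)–(1.628,4.000)
cell (1,7): code 0100 → (1.821,8.000)–(2.000,7.565)
cell (1,8): code 1000 → (2.000,8.458)–(1.821,8.000)
cell (2,2): code 0110 → (2.000,2.698)–(3.000,2.299)
cell (2,4): code 1101 → (2.733,5.000)–(2.000,4.602)
cell (2,5): code 1000 → (3.000,5.137)–(2.733,5.000)
cell (2,6): code 0100 → (2.588,7.000)–(3.000,6.658)
cell (2,7): code 1110 → (2.000,7.565)–(2.588,7.000)
cell (2,8): code 1101 → (2.335,9.000)–(2.000,8.458)
cell (2,9): code 1000 → (3.000,9.755)–(2.335,9.000)
cell (3,2): code 0110 → (3.000,2.299)–(4.000,2.782)
cell (3,4): code 1011 → (4.000,4.503)–(3.234,5.000)
cell (3,5): code 0001 → (3.234,5.000)–(3.000,5.137)
cell (3,6): code 0010 → (3.000,6.658)–(3.346,7.000)
cell (3,7): code 0111 → (3.346,7.000)–(4.000,7.604)
cell (3,9): code 1101 → (3.472,10.000)–(3.000,9.755)
cell (3,10): code 1000 → (4.000,10.503)–(3.472,10.000)
cell (4,2): code 0010 → (4.000,2.782)–(4.173,3.000)
cell (4,3): code 0011 → (4.173,3.000)–(4.294,4.000)
cell (4,4): code 0001 → (4.294,4.000)–(4.000,4.503)
cell (4,7): code 0010 → (4.000,7.604)–(4.313,8.000)
cell (4,8): code 0011 → (4.313,8.000)–(4.774,9.000)
cell (4,9): code 0111 → (4.774,9.000)–(5.000,9.602)
cell (4,10): code 1001 → (5.000,10.226)–(4.000,10.503)
cell (5,9): code 0010 → (5.000,9.602)–(5.129,10.000)
cell (5,10): code 0001 → (5.129,10.000)–(5.000,10.226)
total: 28 segments, chained into 2 closed loop(s), length Σ = 19.042179

segments=28 loops=2 length=19.042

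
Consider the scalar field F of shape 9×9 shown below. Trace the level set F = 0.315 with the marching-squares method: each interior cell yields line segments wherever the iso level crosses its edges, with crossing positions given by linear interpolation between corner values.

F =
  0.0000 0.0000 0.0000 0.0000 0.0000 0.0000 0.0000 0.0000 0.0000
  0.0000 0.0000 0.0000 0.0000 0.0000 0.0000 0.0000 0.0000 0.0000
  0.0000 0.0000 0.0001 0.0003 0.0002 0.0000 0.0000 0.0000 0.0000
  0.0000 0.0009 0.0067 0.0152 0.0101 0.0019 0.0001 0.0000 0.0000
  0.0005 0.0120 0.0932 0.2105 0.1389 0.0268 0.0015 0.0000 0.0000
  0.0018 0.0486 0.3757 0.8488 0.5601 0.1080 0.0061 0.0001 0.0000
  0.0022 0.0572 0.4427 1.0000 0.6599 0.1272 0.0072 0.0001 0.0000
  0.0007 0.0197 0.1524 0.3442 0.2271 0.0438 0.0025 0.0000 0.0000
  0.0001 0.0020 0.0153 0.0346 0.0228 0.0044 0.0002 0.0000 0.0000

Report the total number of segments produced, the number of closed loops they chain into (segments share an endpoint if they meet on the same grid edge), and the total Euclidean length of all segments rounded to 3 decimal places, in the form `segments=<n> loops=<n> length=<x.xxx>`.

segments=12 loops=1 length=9.121

cell (4,1): code 0100 → (4.785,2.000)–(5.000,1.814)
cell (4,2): code 1100 → (4.164,3.000)–(4.785,2.000)
cell (4,3): code 1100 → (4.418,4.000)–(4.164,3.000)
cell (4,4): code 1000 → (5.000,4.542)–(4.418,4.000)
cell (5,1): code 0110 → (5.000,1.814)–(6.000,1.669)
cell (5,4): code 1001 → (6.000,4.647)–(5.000,4.542)
cell (6,1): code 0010 → (6.000,1.669)–(6.440,2.000)
cell (6,2): code 0111 → (6.440,2.000)–(7.000,2.848)
cell (6,3): code 1011 → (7.000,3.249)–(6.797,4.000)
cell (6,4): code 0001 → (6.797,4.000)–(6.000,4.647)
cell (7,2): code 0010 → (7.000,2.848)–(7.094,3.000)
cell (7,3): code 0001 → (7.094,3.000)–(7.000,3.249)
total: 12 segments, chained into 1 closed loop(s), length Σ = 9.121349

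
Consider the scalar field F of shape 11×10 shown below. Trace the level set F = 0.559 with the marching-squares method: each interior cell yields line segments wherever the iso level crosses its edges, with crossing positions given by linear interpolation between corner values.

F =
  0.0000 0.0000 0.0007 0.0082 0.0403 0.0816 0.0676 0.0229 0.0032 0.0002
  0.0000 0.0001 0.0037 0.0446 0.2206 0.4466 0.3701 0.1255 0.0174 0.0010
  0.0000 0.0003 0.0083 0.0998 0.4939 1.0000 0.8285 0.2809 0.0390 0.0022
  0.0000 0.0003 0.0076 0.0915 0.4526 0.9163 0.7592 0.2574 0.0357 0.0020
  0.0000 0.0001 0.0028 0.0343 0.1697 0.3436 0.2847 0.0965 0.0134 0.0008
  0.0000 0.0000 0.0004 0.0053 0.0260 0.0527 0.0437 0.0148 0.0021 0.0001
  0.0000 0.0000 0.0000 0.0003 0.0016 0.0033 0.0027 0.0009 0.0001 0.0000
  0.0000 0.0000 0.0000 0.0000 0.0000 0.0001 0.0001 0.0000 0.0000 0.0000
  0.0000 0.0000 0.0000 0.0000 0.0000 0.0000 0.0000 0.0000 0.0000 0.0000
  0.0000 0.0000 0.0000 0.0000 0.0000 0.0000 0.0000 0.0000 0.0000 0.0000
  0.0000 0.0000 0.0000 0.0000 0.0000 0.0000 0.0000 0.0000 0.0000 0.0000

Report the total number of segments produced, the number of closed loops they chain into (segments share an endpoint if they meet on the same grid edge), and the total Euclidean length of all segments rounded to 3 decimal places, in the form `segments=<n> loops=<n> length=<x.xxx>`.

segments=8 loops=1 length=7.571

cell (1,4): code 0100 → (1.203,5.000)–(2.000,4.129)
cell (1,5): code 1100 → (1.412,6.000)–(1.203,5.000)
cell (1,6): code 1000 → (2.000,6.492)–(1.412,6.000)
cell (2,4): code 0110 → (2.000,4.129)–(3.000,4.229)
cell (2,6): code 1001 → (3.000,6.399)–(2.000,6.492)
cell (3,4): code 0010 → (3.000,4.229)–(3.624,5.000)
cell (3,5): code 0011 → (3.624,5.000)–(3.422,6.000)
cell (3,6): code 0001 → (3.422,6.000)–(3.000,6.399)
total: 8 segments, chained into 1 closed loop(s), length Σ = 7.570852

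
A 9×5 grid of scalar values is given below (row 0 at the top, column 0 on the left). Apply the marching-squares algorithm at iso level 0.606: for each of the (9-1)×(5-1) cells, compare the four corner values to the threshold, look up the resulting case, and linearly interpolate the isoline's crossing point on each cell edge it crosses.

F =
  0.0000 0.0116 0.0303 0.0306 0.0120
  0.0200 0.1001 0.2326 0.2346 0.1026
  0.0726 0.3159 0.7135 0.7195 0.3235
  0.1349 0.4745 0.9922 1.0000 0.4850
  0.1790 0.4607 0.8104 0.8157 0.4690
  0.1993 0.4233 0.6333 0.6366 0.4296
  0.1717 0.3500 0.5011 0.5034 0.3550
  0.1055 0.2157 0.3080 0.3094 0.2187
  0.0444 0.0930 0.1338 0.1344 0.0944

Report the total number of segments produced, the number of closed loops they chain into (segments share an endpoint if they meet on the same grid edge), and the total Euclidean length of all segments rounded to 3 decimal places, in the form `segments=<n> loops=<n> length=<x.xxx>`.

segments=12 loops=1 length=9.678

cell (1,1): code 0100 → (1.776,2.000)–(2.000,1.730)
cell (1,2): code 1100 → (1.766,3.000)–(1.776,2.000)
cell (1,3): code 1000 → (2.000,3.287)–(1.766,3.000)
cell (2,1): code 0110 → (2.000,1.730)–(3.000,1.254)
cell (2,3): code 1001 → (3.000,3.765)–(2.000,3.287)
cell (3,1): code 0110 → (3.000,1.254)–(4.000,1.415)
cell (3,3): code 1001 → (4.000,3.605)–(3.000,3.765)
cell (4,1): code 0110 → (4.000,1.415)–(5.000,1.870)
cell (4,3): code 1001 → (5.000,3.148)–(4.000,3.605)
cell (5,1): code 0010 → (5.000,1.870)–(5.207,2.000)
cell (5,2): code 0011 → (5.207,2.000)–(5.230,3.000)
cell (5,3): code 0001 → (5.230,3.000)–(5.000,3.148)
total: 12 segments, chained into 1 closed loop(s), length Σ = 9.677923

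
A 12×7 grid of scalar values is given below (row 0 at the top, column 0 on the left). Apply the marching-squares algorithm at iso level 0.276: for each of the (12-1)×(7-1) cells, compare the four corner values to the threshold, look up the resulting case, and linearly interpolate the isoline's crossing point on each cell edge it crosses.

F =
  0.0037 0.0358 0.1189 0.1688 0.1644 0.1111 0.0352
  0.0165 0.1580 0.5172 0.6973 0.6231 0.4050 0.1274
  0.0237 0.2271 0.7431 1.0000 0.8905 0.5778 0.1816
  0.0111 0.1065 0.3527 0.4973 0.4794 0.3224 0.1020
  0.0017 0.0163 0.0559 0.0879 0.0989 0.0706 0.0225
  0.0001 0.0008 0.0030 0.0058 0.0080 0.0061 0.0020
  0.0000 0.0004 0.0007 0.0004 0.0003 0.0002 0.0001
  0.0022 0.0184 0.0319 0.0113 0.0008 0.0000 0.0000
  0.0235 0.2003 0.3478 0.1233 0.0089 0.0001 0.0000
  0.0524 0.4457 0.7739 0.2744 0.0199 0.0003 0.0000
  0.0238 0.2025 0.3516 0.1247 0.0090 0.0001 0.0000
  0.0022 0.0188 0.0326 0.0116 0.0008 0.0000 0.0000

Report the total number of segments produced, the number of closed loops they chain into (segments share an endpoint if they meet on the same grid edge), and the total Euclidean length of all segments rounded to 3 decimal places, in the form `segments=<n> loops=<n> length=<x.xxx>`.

segments=24 loops=2 length=19.888

cell (0,1): code 0100 → (0.394,2.000)–(1.000,1.329)
cell (0,2): code 1100 → (0.203,3.000)–(0.394,2.000)
cell (0,3): code 1100 → (0.243,4.000)–(0.203,3.000)
cell (0,4): code 1100 → (0.561,5.000)–(0.243,4.000)
cell (0,5): code 1000 → (1.000,5.465)–(0.561,5.000)
cell (1,1): code 0110 → (1.000,1.329)–(2.000,1.095)
cell (1,5): code 1001 → (2.000,5.762)–(1.000,5.465)
cell (2,1): code 0110 → (2.000,1.095)–(3.000,1.688)
cell (2,5): code 1001 → (3.000,5.211)–(2.000,5.762)
cell (3,1): code 0010 → (3.000,1.688)–(3.258,2.000)
cell (3,2): code 0011 → (3.258,2.000)–(3.541,3.000)
cell (3,3): code 0011 → (3.541,3.000)–(3.535,4.000)
cell (3,4): code 0011 → (3.535,4.000)–(3.184,5.000)
cell (3,5): code 0001 → (3.184,5.000)–(3.000,5.211)
cell (7,1): code 0100 → (7.773,2.000)–(8.000,1.513)
cell (7,2): code 1000 → (8.000,2.320)–(7.773,2.000)
cell (8,0): code 0100 → (8.308,1.000)–(9.000,0.569)
cell (8,1): code 1110 → (8.000,1.513)–(8.308,1.000)
cell (8,2): code 1001 → (9.000,2.997)–(8.000,2.320)
cell (9,0): code 0010 → (9.000,0.569)–(9.698,1.000)
cell (9,1): code 0111 → (9.698,1.000)–(10.000,1.493)
cell (9,2): code 1001 → (10.000,2.333)–(9.000,2.997)
cell (10,1): code 0010 → (10.000,1.493)–(10.237,2.000)
cell (10,2): code 0001 → (10.237,2.000)–(10.000,2.333)
total: 24 segments, chained into 2 closed loop(s), length Σ = 19.888286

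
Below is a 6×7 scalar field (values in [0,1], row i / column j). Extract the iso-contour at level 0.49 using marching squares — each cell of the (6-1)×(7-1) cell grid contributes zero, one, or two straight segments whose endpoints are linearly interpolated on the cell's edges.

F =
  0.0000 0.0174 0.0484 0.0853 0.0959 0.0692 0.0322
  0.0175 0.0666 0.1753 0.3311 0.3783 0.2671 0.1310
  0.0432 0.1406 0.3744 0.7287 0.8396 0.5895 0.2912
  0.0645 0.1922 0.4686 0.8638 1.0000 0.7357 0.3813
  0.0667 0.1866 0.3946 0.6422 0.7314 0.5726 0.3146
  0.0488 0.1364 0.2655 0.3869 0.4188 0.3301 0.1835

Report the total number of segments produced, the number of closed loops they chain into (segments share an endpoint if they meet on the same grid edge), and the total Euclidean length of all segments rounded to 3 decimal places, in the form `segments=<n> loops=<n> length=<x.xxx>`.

cell (1,2): code 0100 → (1.400,3.000)–(2.000,2.326)
cell (1,3): code 1100 → (1.242,4.000)–(1.400,3.000)
cell (1,4): code 1100 → (1.691,5.000)–(1.242,4.000)
cell (1,5): code 1000 → (2.000,5.334)–(1.691,5.000)
cell (2,2): code 0110 → (2.000,2.326)–(3.000,2.054)
cell (2,5): code 1001 → (3.000,5.693)–(2.000,5.334)
cell (3,2): code 0110 → (3.000,2.054)–(4.000,2.385)
cell (3,5): code 1001 → (4.000,5.320)–(3.000,5.693)
cell (4,2): code 0010 → (4.000,2.385)–(4.596,3.000)
cell (4,3): code 0011 → (4.596,3.000)–(4.772,4.000)
cell (4,4): code 0011 → (4.772,4.000)–(4.341,5.000)
cell (4,5): code 0001 → (4.341,5.000)–(4.000,5.320)
total: 12 segments, chained into 1 closed loop(s), length Σ = 11.113603

segments=12 loops=1 length=11.114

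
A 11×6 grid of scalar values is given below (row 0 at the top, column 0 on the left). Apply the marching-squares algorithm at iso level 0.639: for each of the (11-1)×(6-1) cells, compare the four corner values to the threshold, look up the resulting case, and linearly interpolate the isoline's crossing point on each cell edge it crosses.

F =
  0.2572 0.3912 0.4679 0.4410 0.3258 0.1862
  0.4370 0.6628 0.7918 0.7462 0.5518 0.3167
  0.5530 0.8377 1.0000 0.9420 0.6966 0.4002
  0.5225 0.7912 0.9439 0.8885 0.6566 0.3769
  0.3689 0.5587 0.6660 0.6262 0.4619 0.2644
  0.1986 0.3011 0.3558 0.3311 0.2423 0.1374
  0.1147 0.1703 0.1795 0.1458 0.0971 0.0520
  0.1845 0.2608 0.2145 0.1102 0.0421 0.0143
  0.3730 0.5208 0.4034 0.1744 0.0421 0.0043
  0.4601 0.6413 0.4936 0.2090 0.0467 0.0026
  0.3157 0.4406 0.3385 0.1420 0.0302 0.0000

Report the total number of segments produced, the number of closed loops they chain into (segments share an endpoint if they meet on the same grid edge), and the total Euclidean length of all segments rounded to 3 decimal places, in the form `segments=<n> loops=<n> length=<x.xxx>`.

cell (0,0): code 0100 → (0.912,1.000)–(1.000,0.895)
cell (0,1): code 1100 → (0.528,2.000)–(0.912,1.000)
cell (0,2): code 1100 → (0.649,3.000)–(0.528,2.000)
cell (0,3): code 1000 → (1.000,3.551)–(0.649,3.000)
cell (1,0): code 0110 → (1.000,0.895)–(2.000,0.302)
cell (1,3): code 1101 → (1.602,4.000)–(1.000,3.551)
cell (1,4): code 1000 → (2.000,4.194)–(1.602,4.000)
cell (2,0): code 0110 → (2.000,0.302)–(3.000,0.434)
cell (2,4): code 1001 → (3.000,4.063)–(2.000,4.194)
cell (3,0): code 0010 → (3.000,0.434)–(3.655,1.000)
cell (3,1): code 0111 → (3.655,1.000)–(4.000,1.748)
cell (3,2): code 1011 → (4.000,2.678)–(3.951,3.000)
cell (3,3): code 0011 → (3.951,3.000)–(3.090,4.000)
cell (3,4): code 0001 → (3.090,4.000)–(3.000,4.063)
cell (4,1): code 0010 → (4.000,1.748)–(4.087,2.000)
cell (4,2): code 0001 → (4.087,2.000)–(4.000,2.678)
cell (8,0): code 0100 → (8.981,1.000)–(9.000,0.987)
cell (8,1): code 1000 → (9.000,1.016)–(8.981,1.000)
cell (9,0): code 0010 → (9.000,0.987)–(9.011,1.000)
cell (9,1): code 0001 → (9.011,1.000)–(9.000,1.016)
total: 20 segments, chained into 2 closed loop(s), length Σ = 11.721528

segments=20 loops=2 length=11.722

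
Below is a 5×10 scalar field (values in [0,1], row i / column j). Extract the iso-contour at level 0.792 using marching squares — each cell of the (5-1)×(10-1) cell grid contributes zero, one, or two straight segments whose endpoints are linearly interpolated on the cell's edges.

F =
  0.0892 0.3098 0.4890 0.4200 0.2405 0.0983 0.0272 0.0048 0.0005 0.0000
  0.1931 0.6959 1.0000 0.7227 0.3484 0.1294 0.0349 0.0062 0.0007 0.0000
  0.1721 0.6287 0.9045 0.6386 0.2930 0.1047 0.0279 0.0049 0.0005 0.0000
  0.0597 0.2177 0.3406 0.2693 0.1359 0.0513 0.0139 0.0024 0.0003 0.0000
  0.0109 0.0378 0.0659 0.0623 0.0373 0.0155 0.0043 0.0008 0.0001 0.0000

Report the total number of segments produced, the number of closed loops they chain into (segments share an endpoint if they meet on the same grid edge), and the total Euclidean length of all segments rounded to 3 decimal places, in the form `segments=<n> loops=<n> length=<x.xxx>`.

segments=6 loops=1 length=4.661

cell (0,1): code 0100 → (0.593,2.000)–(1.000,1.316)
cell (0,2): code 1000 → (1.000,2.750)–(0.593,2.000)
cell (1,1): code 0110 → (1.000,1.316)–(2.000,1.592)
cell (1,2): code 1001 → (2.000,2.423)–(1.000,2.750)
cell (2,1): code 0010 → (2.000,1.592)–(2.200,2.000)
cell (2,2): code 0001 → (2.200,2.000)–(2.000,2.423)
total: 6 segments, chained into 1 closed loop(s), length Σ = 4.660723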